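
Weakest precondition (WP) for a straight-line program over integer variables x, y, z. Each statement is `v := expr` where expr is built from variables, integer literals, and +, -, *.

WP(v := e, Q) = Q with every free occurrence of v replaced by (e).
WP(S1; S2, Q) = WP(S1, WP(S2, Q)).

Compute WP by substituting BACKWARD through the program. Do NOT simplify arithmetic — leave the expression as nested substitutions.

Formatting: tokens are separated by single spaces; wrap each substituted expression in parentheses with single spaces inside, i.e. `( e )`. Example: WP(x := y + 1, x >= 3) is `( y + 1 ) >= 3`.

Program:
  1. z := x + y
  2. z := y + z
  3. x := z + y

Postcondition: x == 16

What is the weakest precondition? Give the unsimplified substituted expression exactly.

post: x == 16
stmt 3: x := z + y  -- replace 1 occurrence(s) of x with (z + y)
  => ( z + y ) == 16
stmt 2: z := y + z  -- replace 1 occurrence(s) of z with (y + z)
  => ( ( y + z ) + y ) == 16
stmt 1: z := x + y  -- replace 1 occurrence(s) of z with (x + y)
  => ( ( y + ( x + y ) ) + y ) == 16

Answer: ( ( y + ( x + y ) ) + y ) == 16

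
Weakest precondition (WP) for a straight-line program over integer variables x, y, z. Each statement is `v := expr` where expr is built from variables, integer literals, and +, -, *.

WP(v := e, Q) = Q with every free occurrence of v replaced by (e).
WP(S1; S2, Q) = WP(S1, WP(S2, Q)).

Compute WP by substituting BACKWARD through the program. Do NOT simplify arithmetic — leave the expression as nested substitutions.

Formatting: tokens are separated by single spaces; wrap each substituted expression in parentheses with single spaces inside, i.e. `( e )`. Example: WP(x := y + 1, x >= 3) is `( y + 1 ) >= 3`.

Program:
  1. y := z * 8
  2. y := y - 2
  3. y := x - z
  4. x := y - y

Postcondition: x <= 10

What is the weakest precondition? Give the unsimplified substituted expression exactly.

Answer: ( ( x - z ) - ( x - z ) ) <= 10

Derivation:
post: x <= 10
stmt 4: x := y - y  -- replace 1 occurrence(s) of x with (y - y)
  => ( y - y ) <= 10
stmt 3: y := x - z  -- replace 2 occurrence(s) of y with (x - z)
  => ( ( x - z ) - ( x - z ) ) <= 10
stmt 2: y := y - 2  -- replace 0 occurrence(s) of y with (y - 2)
  => ( ( x - z ) - ( x - z ) ) <= 10
stmt 1: y := z * 8  -- replace 0 occurrence(s) of y with (z * 8)
  => ( ( x - z ) - ( x - z ) ) <= 10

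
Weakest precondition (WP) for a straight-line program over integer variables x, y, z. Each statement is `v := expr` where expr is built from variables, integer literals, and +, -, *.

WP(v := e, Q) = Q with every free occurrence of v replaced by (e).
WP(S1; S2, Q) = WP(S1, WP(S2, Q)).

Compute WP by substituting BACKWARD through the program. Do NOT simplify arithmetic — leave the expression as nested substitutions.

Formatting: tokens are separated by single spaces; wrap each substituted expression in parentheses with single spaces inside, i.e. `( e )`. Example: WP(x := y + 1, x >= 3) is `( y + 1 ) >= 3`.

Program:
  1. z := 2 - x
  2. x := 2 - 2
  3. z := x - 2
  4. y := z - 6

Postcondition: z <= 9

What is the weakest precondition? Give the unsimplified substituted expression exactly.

Answer: ( ( 2 - 2 ) - 2 ) <= 9

Derivation:
post: z <= 9
stmt 4: y := z - 6  -- replace 0 occurrence(s) of y with (z - 6)
  => z <= 9
stmt 3: z := x - 2  -- replace 1 occurrence(s) of z with (x - 2)
  => ( x - 2 ) <= 9
stmt 2: x := 2 - 2  -- replace 1 occurrence(s) of x with (2 - 2)
  => ( ( 2 - 2 ) - 2 ) <= 9
stmt 1: z := 2 - x  -- replace 0 occurrence(s) of z with (2 - x)
  => ( ( 2 - 2 ) - 2 ) <= 9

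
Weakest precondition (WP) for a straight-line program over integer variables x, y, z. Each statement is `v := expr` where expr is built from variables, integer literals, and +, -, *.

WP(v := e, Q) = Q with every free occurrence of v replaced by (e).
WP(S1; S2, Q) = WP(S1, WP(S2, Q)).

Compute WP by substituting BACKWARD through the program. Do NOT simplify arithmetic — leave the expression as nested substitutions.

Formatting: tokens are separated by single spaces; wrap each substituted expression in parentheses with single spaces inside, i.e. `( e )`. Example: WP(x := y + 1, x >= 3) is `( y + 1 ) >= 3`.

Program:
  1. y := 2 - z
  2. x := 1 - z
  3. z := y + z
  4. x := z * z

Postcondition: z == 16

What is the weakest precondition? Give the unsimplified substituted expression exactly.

post: z == 16
stmt 4: x := z * z  -- replace 0 occurrence(s) of x with (z * z)
  => z == 16
stmt 3: z := y + z  -- replace 1 occurrence(s) of z with (y + z)
  => ( y + z ) == 16
stmt 2: x := 1 - z  -- replace 0 occurrence(s) of x with (1 - z)
  => ( y + z ) == 16
stmt 1: y := 2 - z  -- replace 1 occurrence(s) of y with (2 - z)
  => ( ( 2 - z ) + z ) == 16

Answer: ( ( 2 - z ) + z ) == 16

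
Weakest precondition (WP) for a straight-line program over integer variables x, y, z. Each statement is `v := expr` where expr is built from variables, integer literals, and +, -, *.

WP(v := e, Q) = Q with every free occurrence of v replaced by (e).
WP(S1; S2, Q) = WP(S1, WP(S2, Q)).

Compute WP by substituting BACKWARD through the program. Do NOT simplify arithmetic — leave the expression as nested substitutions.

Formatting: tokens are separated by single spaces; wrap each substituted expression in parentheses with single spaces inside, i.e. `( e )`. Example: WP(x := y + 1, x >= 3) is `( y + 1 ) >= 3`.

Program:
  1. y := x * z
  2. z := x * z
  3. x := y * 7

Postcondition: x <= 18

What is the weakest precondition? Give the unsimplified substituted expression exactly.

post: x <= 18
stmt 3: x := y * 7  -- replace 1 occurrence(s) of x with (y * 7)
  => ( y * 7 ) <= 18
stmt 2: z := x * z  -- replace 0 occurrence(s) of z with (x * z)
  => ( y * 7 ) <= 18
stmt 1: y := x * z  -- replace 1 occurrence(s) of y with (x * z)
  => ( ( x * z ) * 7 ) <= 18

Answer: ( ( x * z ) * 7 ) <= 18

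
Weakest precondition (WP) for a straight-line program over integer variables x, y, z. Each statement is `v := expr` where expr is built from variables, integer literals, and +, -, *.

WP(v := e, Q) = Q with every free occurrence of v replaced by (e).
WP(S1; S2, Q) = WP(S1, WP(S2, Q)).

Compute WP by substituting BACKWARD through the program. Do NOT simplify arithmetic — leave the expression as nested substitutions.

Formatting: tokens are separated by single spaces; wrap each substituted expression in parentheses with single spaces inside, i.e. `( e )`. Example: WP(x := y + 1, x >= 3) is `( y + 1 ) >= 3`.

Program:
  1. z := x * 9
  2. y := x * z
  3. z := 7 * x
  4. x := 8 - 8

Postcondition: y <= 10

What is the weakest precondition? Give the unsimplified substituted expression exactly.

post: y <= 10
stmt 4: x := 8 - 8  -- replace 0 occurrence(s) of x with (8 - 8)
  => y <= 10
stmt 3: z := 7 * x  -- replace 0 occurrence(s) of z with (7 * x)
  => y <= 10
stmt 2: y := x * z  -- replace 1 occurrence(s) of y with (x * z)
  => ( x * z ) <= 10
stmt 1: z := x * 9  -- replace 1 occurrence(s) of z with (x * 9)
  => ( x * ( x * 9 ) ) <= 10

Answer: ( x * ( x * 9 ) ) <= 10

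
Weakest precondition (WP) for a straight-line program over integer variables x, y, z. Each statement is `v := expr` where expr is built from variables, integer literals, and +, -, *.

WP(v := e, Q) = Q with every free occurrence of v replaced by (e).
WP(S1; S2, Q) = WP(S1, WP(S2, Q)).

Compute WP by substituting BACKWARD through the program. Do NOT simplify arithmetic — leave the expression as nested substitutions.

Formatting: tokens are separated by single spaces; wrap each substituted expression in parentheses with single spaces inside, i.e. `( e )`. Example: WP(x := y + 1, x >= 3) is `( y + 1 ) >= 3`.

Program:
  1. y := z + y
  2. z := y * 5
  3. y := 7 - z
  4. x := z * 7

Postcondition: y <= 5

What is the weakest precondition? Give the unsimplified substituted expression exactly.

post: y <= 5
stmt 4: x := z * 7  -- replace 0 occurrence(s) of x with (z * 7)
  => y <= 5
stmt 3: y := 7 - z  -- replace 1 occurrence(s) of y with (7 - z)
  => ( 7 - z ) <= 5
stmt 2: z := y * 5  -- replace 1 occurrence(s) of z with (y * 5)
  => ( 7 - ( y * 5 ) ) <= 5
stmt 1: y := z + y  -- replace 1 occurrence(s) of y with (z + y)
  => ( 7 - ( ( z + y ) * 5 ) ) <= 5

Answer: ( 7 - ( ( z + y ) * 5 ) ) <= 5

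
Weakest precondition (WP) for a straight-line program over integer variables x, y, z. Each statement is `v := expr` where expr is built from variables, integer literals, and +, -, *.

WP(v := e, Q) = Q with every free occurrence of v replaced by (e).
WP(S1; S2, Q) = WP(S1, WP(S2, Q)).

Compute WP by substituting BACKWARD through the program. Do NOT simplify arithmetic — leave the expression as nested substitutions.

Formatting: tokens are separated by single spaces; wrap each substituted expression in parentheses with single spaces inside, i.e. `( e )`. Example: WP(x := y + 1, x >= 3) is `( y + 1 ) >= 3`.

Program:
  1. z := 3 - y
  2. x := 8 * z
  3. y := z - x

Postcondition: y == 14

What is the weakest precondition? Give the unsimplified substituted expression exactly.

Answer: ( ( 3 - y ) - ( 8 * ( 3 - y ) ) ) == 14

Derivation:
post: y == 14
stmt 3: y := z - x  -- replace 1 occurrence(s) of y with (z - x)
  => ( z - x ) == 14
stmt 2: x := 8 * z  -- replace 1 occurrence(s) of x with (8 * z)
  => ( z - ( 8 * z ) ) == 14
stmt 1: z := 3 - y  -- replace 2 occurrence(s) of z with (3 - y)
  => ( ( 3 - y ) - ( 8 * ( 3 - y ) ) ) == 14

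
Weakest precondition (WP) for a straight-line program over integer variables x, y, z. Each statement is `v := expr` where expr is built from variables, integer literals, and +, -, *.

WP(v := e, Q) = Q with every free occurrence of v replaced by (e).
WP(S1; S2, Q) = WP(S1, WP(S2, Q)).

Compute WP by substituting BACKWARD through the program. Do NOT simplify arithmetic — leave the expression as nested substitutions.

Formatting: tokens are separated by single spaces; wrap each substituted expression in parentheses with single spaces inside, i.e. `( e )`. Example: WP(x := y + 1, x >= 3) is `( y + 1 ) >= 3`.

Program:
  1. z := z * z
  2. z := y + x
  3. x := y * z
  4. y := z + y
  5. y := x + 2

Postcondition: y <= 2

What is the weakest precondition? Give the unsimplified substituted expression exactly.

post: y <= 2
stmt 5: y := x + 2  -- replace 1 occurrence(s) of y with (x + 2)
  => ( x + 2 ) <= 2
stmt 4: y := z + y  -- replace 0 occurrence(s) of y with (z + y)
  => ( x + 2 ) <= 2
stmt 3: x := y * z  -- replace 1 occurrence(s) of x with (y * z)
  => ( ( y * z ) + 2 ) <= 2
stmt 2: z := y + x  -- replace 1 occurrence(s) of z with (y + x)
  => ( ( y * ( y + x ) ) + 2 ) <= 2
stmt 1: z := z * z  -- replace 0 occurrence(s) of z with (z * z)
  => ( ( y * ( y + x ) ) + 2 ) <= 2

Answer: ( ( y * ( y + x ) ) + 2 ) <= 2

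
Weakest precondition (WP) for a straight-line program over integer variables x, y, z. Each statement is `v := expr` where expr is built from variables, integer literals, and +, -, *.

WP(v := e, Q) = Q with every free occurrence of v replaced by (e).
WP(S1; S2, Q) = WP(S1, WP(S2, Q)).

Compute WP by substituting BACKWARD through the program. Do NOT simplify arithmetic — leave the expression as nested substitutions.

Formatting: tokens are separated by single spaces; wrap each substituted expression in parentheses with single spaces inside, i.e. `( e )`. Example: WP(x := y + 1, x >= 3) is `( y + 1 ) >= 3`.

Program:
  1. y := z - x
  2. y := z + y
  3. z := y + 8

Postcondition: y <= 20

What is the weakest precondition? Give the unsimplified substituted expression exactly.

post: y <= 20
stmt 3: z := y + 8  -- replace 0 occurrence(s) of z with (y + 8)
  => y <= 20
stmt 2: y := z + y  -- replace 1 occurrence(s) of y with (z + y)
  => ( z + y ) <= 20
stmt 1: y := z - x  -- replace 1 occurrence(s) of y with (z - x)
  => ( z + ( z - x ) ) <= 20

Answer: ( z + ( z - x ) ) <= 20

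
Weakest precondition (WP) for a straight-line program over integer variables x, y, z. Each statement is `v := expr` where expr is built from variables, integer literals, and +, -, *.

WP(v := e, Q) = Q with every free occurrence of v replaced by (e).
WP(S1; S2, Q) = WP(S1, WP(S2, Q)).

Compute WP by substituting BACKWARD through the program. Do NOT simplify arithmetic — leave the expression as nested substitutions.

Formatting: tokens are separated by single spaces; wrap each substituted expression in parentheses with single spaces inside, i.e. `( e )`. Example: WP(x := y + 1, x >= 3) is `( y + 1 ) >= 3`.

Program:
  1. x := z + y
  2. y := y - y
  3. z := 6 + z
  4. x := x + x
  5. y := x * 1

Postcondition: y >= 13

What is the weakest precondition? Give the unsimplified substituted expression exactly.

Answer: ( ( ( z + y ) + ( z + y ) ) * 1 ) >= 13

Derivation:
post: y >= 13
stmt 5: y := x * 1  -- replace 1 occurrence(s) of y with (x * 1)
  => ( x * 1 ) >= 13
stmt 4: x := x + x  -- replace 1 occurrence(s) of x with (x + x)
  => ( ( x + x ) * 1 ) >= 13
stmt 3: z := 6 + z  -- replace 0 occurrence(s) of z with (6 + z)
  => ( ( x + x ) * 1 ) >= 13
stmt 2: y := y - y  -- replace 0 occurrence(s) of y with (y - y)
  => ( ( x + x ) * 1 ) >= 13
stmt 1: x := z + y  -- replace 2 occurrence(s) of x with (z + y)
  => ( ( ( z + y ) + ( z + y ) ) * 1 ) >= 13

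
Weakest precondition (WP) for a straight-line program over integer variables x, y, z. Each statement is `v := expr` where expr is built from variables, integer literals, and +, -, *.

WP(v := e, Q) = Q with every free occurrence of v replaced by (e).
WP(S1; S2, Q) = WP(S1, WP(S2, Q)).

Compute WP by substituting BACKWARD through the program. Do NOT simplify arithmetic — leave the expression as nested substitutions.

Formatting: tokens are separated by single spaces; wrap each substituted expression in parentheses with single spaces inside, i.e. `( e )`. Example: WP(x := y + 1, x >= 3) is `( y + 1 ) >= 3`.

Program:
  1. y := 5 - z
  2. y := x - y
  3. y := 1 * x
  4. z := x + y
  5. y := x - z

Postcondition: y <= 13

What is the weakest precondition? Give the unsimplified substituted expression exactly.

Answer: ( x - ( x + ( 1 * x ) ) ) <= 13

Derivation:
post: y <= 13
stmt 5: y := x - z  -- replace 1 occurrence(s) of y with (x - z)
  => ( x - z ) <= 13
stmt 4: z := x + y  -- replace 1 occurrence(s) of z with (x + y)
  => ( x - ( x + y ) ) <= 13
stmt 3: y := 1 * x  -- replace 1 occurrence(s) of y with (1 * x)
  => ( x - ( x + ( 1 * x ) ) ) <= 13
stmt 2: y := x - y  -- replace 0 occurrence(s) of y with (x - y)
  => ( x - ( x + ( 1 * x ) ) ) <= 13
stmt 1: y := 5 - z  -- replace 0 occurrence(s) of y with (5 - z)
  => ( x - ( x + ( 1 * x ) ) ) <= 13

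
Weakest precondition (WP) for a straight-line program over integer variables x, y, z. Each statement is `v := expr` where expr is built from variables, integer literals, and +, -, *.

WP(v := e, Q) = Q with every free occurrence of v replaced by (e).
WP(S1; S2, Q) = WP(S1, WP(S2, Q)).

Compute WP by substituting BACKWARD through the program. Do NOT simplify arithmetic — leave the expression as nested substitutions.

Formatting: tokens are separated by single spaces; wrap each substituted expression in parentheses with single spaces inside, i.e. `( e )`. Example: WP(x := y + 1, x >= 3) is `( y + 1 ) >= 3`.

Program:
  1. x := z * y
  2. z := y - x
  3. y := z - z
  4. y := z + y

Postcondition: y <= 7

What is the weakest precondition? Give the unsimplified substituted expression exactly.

post: y <= 7
stmt 4: y := z + y  -- replace 1 occurrence(s) of y with (z + y)
  => ( z + y ) <= 7
stmt 3: y := z - z  -- replace 1 occurrence(s) of y with (z - z)
  => ( z + ( z - z ) ) <= 7
stmt 2: z := y - x  -- replace 3 occurrence(s) of z with (y - x)
  => ( ( y - x ) + ( ( y - x ) - ( y - x ) ) ) <= 7
stmt 1: x := z * y  -- replace 3 occurrence(s) of x with (z * y)
  => ( ( y - ( z * y ) ) + ( ( y - ( z * y ) ) - ( y - ( z * y ) ) ) ) <= 7

Answer: ( ( y - ( z * y ) ) + ( ( y - ( z * y ) ) - ( y - ( z * y ) ) ) ) <= 7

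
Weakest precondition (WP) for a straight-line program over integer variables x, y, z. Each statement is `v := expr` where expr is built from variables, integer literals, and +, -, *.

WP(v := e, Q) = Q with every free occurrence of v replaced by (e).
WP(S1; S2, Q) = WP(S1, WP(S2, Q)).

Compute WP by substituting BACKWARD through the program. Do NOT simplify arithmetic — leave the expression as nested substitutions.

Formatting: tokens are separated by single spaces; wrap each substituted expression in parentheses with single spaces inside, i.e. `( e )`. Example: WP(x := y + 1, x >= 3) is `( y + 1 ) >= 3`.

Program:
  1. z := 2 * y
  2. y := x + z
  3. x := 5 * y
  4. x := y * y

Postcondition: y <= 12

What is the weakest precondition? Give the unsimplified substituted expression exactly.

post: y <= 12
stmt 4: x := y * y  -- replace 0 occurrence(s) of x with (y * y)
  => y <= 12
stmt 3: x := 5 * y  -- replace 0 occurrence(s) of x with (5 * y)
  => y <= 12
stmt 2: y := x + z  -- replace 1 occurrence(s) of y with (x + z)
  => ( x + z ) <= 12
stmt 1: z := 2 * y  -- replace 1 occurrence(s) of z with (2 * y)
  => ( x + ( 2 * y ) ) <= 12

Answer: ( x + ( 2 * y ) ) <= 12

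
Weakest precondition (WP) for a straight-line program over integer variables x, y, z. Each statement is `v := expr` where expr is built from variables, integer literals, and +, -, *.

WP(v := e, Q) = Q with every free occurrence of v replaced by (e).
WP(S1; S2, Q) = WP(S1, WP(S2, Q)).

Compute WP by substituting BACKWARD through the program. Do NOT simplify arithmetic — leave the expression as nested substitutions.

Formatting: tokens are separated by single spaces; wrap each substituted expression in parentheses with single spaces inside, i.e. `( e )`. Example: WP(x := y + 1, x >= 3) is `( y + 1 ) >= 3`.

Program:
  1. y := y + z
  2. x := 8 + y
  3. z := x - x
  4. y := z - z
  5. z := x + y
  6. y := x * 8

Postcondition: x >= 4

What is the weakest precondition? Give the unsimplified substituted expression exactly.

Answer: ( 8 + ( y + z ) ) >= 4

Derivation:
post: x >= 4
stmt 6: y := x * 8  -- replace 0 occurrence(s) of y with (x * 8)
  => x >= 4
stmt 5: z := x + y  -- replace 0 occurrence(s) of z with (x + y)
  => x >= 4
stmt 4: y := z - z  -- replace 0 occurrence(s) of y with (z - z)
  => x >= 4
stmt 3: z := x - x  -- replace 0 occurrence(s) of z with (x - x)
  => x >= 4
stmt 2: x := 8 + y  -- replace 1 occurrence(s) of x with (8 + y)
  => ( 8 + y ) >= 4
stmt 1: y := y + z  -- replace 1 occurrence(s) of y with (y + z)
  => ( 8 + ( y + z ) ) >= 4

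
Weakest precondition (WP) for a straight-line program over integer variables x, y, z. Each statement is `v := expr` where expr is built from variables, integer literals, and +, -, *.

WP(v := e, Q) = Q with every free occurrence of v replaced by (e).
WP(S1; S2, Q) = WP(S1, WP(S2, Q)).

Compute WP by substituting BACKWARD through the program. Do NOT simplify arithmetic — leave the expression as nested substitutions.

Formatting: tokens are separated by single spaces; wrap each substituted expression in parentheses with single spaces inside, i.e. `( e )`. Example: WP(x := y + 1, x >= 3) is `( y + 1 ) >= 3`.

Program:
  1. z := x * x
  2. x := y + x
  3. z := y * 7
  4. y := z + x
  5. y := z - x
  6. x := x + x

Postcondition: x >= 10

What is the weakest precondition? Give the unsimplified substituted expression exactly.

Answer: ( ( y + x ) + ( y + x ) ) >= 10

Derivation:
post: x >= 10
stmt 6: x := x + x  -- replace 1 occurrence(s) of x with (x + x)
  => ( x + x ) >= 10
stmt 5: y := z - x  -- replace 0 occurrence(s) of y with (z - x)
  => ( x + x ) >= 10
stmt 4: y := z + x  -- replace 0 occurrence(s) of y with (z + x)
  => ( x + x ) >= 10
stmt 3: z := y * 7  -- replace 0 occurrence(s) of z with (y * 7)
  => ( x + x ) >= 10
stmt 2: x := y + x  -- replace 2 occurrence(s) of x with (y + x)
  => ( ( y + x ) + ( y + x ) ) >= 10
stmt 1: z := x * x  -- replace 0 occurrence(s) of z with (x * x)
  => ( ( y + x ) + ( y + x ) ) >= 10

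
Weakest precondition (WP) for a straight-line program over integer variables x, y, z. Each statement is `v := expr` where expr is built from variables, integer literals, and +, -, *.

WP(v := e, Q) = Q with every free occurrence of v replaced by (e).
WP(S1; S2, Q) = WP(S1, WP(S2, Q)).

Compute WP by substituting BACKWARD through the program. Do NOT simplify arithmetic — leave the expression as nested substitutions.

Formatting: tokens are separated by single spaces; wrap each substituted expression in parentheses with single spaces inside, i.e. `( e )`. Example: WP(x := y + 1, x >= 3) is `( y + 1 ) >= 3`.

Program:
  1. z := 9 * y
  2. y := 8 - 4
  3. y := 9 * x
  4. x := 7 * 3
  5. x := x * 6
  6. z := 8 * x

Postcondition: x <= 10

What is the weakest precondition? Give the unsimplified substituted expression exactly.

Answer: ( ( 7 * 3 ) * 6 ) <= 10

Derivation:
post: x <= 10
stmt 6: z := 8 * x  -- replace 0 occurrence(s) of z with (8 * x)
  => x <= 10
stmt 5: x := x * 6  -- replace 1 occurrence(s) of x with (x * 6)
  => ( x * 6 ) <= 10
stmt 4: x := 7 * 3  -- replace 1 occurrence(s) of x with (7 * 3)
  => ( ( 7 * 3 ) * 6 ) <= 10
stmt 3: y := 9 * x  -- replace 0 occurrence(s) of y with (9 * x)
  => ( ( 7 * 3 ) * 6 ) <= 10
stmt 2: y := 8 - 4  -- replace 0 occurrence(s) of y with (8 - 4)
  => ( ( 7 * 3 ) * 6 ) <= 10
stmt 1: z := 9 * y  -- replace 0 occurrence(s) of z with (9 * y)
  => ( ( 7 * 3 ) * 6 ) <= 10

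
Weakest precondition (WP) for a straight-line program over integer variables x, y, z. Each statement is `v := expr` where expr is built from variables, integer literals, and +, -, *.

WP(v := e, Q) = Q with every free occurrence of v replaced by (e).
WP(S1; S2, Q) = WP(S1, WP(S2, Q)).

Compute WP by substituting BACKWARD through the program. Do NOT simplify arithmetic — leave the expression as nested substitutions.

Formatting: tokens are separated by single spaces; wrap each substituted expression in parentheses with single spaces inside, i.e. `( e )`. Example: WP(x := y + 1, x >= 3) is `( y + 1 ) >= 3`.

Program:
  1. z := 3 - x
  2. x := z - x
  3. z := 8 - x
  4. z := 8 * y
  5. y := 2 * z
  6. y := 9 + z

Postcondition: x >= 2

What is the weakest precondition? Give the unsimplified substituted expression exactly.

post: x >= 2
stmt 6: y := 9 + z  -- replace 0 occurrence(s) of y with (9 + z)
  => x >= 2
stmt 5: y := 2 * z  -- replace 0 occurrence(s) of y with (2 * z)
  => x >= 2
stmt 4: z := 8 * y  -- replace 0 occurrence(s) of z with (8 * y)
  => x >= 2
stmt 3: z := 8 - x  -- replace 0 occurrence(s) of z with (8 - x)
  => x >= 2
stmt 2: x := z - x  -- replace 1 occurrence(s) of x with (z - x)
  => ( z - x ) >= 2
stmt 1: z := 3 - x  -- replace 1 occurrence(s) of z with (3 - x)
  => ( ( 3 - x ) - x ) >= 2

Answer: ( ( 3 - x ) - x ) >= 2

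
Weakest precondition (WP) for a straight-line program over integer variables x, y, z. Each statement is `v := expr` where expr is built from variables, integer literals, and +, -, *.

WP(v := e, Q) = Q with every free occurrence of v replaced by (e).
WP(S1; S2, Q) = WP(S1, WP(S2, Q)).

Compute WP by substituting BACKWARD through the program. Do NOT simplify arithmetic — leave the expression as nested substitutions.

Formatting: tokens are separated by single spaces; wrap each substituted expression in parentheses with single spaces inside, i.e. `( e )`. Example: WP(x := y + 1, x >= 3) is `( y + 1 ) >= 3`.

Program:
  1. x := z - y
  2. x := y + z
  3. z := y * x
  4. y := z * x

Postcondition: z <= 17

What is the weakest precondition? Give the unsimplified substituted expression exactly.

Answer: ( y * ( y + z ) ) <= 17

Derivation:
post: z <= 17
stmt 4: y := z * x  -- replace 0 occurrence(s) of y with (z * x)
  => z <= 17
stmt 3: z := y * x  -- replace 1 occurrence(s) of z with (y * x)
  => ( y * x ) <= 17
stmt 2: x := y + z  -- replace 1 occurrence(s) of x with (y + z)
  => ( y * ( y + z ) ) <= 17
stmt 1: x := z - y  -- replace 0 occurrence(s) of x with (z - y)
  => ( y * ( y + z ) ) <= 17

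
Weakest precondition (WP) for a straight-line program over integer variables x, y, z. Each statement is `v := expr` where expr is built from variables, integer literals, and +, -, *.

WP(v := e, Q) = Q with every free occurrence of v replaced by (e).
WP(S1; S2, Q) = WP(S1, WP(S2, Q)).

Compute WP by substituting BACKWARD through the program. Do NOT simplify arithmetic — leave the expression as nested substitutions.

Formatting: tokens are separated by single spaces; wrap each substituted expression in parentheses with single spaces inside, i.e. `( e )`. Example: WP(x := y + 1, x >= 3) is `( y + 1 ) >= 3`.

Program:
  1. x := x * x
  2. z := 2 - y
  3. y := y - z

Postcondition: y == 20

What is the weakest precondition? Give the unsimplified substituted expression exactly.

post: y == 20
stmt 3: y := y - z  -- replace 1 occurrence(s) of y with (y - z)
  => ( y - z ) == 20
stmt 2: z := 2 - y  -- replace 1 occurrence(s) of z with (2 - y)
  => ( y - ( 2 - y ) ) == 20
stmt 1: x := x * x  -- replace 0 occurrence(s) of x with (x * x)
  => ( y - ( 2 - y ) ) == 20

Answer: ( y - ( 2 - y ) ) == 20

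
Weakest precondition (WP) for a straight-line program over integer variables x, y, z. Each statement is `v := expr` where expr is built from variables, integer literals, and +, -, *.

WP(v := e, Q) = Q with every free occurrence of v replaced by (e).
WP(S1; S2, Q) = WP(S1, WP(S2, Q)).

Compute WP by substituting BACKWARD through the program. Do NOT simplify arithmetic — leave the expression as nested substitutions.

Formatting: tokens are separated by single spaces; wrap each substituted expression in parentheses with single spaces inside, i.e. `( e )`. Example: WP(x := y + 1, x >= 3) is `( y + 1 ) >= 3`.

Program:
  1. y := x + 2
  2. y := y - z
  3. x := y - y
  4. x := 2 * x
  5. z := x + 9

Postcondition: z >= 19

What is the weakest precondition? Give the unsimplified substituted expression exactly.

post: z >= 19
stmt 5: z := x + 9  -- replace 1 occurrence(s) of z with (x + 9)
  => ( x + 9 ) >= 19
stmt 4: x := 2 * x  -- replace 1 occurrence(s) of x with (2 * x)
  => ( ( 2 * x ) + 9 ) >= 19
stmt 3: x := y - y  -- replace 1 occurrence(s) of x with (y - y)
  => ( ( 2 * ( y - y ) ) + 9 ) >= 19
stmt 2: y := y - z  -- replace 2 occurrence(s) of y with (y - z)
  => ( ( 2 * ( ( y - z ) - ( y - z ) ) ) + 9 ) >= 19
stmt 1: y := x + 2  -- replace 2 occurrence(s) of y with (x + 2)
  => ( ( 2 * ( ( ( x + 2 ) - z ) - ( ( x + 2 ) - z ) ) ) + 9 ) >= 19

Answer: ( ( 2 * ( ( ( x + 2 ) - z ) - ( ( x + 2 ) - z ) ) ) + 9 ) >= 19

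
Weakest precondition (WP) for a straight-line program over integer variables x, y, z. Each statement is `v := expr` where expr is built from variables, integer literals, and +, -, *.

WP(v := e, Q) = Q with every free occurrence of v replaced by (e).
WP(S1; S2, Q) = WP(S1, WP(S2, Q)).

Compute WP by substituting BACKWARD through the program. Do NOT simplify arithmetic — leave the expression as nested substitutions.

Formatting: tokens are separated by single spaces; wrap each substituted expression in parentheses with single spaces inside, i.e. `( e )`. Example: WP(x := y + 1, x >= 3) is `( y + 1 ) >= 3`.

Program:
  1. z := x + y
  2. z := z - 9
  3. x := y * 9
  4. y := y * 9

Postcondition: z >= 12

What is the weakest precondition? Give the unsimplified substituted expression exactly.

Answer: ( ( x + y ) - 9 ) >= 12

Derivation:
post: z >= 12
stmt 4: y := y * 9  -- replace 0 occurrence(s) of y with (y * 9)
  => z >= 12
stmt 3: x := y * 9  -- replace 0 occurrence(s) of x with (y * 9)
  => z >= 12
stmt 2: z := z - 9  -- replace 1 occurrence(s) of z with (z - 9)
  => ( z - 9 ) >= 12
stmt 1: z := x + y  -- replace 1 occurrence(s) of z with (x + y)
  => ( ( x + y ) - 9 ) >= 12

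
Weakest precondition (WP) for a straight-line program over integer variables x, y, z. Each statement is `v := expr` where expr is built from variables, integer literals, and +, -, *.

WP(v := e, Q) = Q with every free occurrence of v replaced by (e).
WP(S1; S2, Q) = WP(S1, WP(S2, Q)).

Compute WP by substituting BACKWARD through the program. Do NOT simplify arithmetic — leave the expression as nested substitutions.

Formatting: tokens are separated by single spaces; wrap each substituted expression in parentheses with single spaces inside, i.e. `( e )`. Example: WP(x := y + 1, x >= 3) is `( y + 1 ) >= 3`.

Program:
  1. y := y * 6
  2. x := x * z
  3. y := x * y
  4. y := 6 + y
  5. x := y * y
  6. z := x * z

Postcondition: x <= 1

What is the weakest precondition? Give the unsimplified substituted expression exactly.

post: x <= 1
stmt 6: z := x * z  -- replace 0 occurrence(s) of z with (x * z)
  => x <= 1
stmt 5: x := y * y  -- replace 1 occurrence(s) of x with (y * y)
  => ( y * y ) <= 1
stmt 4: y := 6 + y  -- replace 2 occurrence(s) of y with (6 + y)
  => ( ( 6 + y ) * ( 6 + y ) ) <= 1
stmt 3: y := x * y  -- replace 2 occurrence(s) of y with (x * y)
  => ( ( 6 + ( x * y ) ) * ( 6 + ( x * y ) ) ) <= 1
stmt 2: x := x * z  -- replace 2 occurrence(s) of x with (x * z)
  => ( ( 6 + ( ( x * z ) * y ) ) * ( 6 + ( ( x * z ) * y ) ) ) <= 1
stmt 1: y := y * 6  -- replace 2 occurrence(s) of y with (y * 6)
  => ( ( 6 + ( ( x * z ) * ( y * 6 ) ) ) * ( 6 + ( ( x * z ) * ( y * 6 ) ) ) ) <= 1

Answer: ( ( 6 + ( ( x * z ) * ( y * 6 ) ) ) * ( 6 + ( ( x * z ) * ( y * 6 ) ) ) ) <= 1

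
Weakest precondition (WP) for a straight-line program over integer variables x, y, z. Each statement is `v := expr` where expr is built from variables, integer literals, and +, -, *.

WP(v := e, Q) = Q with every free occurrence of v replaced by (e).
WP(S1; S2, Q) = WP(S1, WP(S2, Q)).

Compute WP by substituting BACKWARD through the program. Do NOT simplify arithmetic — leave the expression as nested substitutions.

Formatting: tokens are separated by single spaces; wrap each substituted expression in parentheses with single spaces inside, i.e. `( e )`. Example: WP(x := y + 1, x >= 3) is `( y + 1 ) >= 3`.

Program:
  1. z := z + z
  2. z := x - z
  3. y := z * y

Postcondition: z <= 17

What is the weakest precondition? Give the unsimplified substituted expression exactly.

Answer: ( x - ( z + z ) ) <= 17

Derivation:
post: z <= 17
stmt 3: y := z * y  -- replace 0 occurrence(s) of y with (z * y)
  => z <= 17
stmt 2: z := x - z  -- replace 1 occurrence(s) of z with (x - z)
  => ( x - z ) <= 17
stmt 1: z := z + z  -- replace 1 occurrence(s) of z with (z + z)
  => ( x - ( z + z ) ) <= 17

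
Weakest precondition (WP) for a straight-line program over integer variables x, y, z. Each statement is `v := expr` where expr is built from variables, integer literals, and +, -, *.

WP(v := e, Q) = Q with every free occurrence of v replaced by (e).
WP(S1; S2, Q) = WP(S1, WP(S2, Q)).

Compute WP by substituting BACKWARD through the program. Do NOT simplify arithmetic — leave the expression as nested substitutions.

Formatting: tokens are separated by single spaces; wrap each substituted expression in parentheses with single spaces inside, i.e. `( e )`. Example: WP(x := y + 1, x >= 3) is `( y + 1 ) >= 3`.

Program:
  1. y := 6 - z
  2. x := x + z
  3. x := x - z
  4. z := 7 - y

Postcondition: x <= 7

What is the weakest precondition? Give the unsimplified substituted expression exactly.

Answer: ( ( x + z ) - z ) <= 7

Derivation:
post: x <= 7
stmt 4: z := 7 - y  -- replace 0 occurrence(s) of z with (7 - y)
  => x <= 7
stmt 3: x := x - z  -- replace 1 occurrence(s) of x with (x - z)
  => ( x - z ) <= 7
stmt 2: x := x + z  -- replace 1 occurrence(s) of x with (x + z)
  => ( ( x + z ) - z ) <= 7
stmt 1: y := 6 - z  -- replace 0 occurrence(s) of y with (6 - z)
  => ( ( x + z ) - z ) <= 7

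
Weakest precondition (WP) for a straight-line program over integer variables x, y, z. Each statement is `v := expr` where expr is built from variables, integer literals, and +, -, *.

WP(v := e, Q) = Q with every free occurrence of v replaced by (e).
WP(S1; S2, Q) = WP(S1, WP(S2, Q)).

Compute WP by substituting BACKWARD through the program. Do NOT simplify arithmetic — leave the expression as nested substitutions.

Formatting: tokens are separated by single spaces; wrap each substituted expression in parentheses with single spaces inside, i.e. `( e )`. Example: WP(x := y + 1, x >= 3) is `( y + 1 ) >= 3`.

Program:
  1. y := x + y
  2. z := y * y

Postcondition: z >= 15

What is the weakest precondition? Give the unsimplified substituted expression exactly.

post: z >= 15
stmt 2: z := y * y  -- replace 1 occurrence(s) of z with (y * y)
  => ( y * y ) >= 15
stmt 1: y := x + y  -- replace 2 occurrence(s) of y with (x + y)
  => ( ( x + y ) * ( x + y ) ) >= 15

Answer: ( ( x + y ) * ( x + y ) ) >= 15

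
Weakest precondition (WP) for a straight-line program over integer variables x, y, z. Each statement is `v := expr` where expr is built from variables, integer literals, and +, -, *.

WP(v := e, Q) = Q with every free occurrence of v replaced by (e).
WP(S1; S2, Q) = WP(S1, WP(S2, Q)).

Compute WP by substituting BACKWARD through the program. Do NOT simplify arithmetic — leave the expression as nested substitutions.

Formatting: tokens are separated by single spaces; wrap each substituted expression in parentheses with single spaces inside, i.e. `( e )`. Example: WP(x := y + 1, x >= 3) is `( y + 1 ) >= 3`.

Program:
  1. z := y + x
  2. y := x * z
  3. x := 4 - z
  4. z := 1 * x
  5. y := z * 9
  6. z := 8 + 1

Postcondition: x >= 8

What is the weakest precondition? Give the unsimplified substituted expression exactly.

post: x >= 8
stmt 6: z := 8 + 1  -- replace 0 occurrence(s) of z with (8 + 1)
  => x >= 8
stmt 5: y := z * 9  -- replace 0 occurrence(s) of y with (z * 9)
  => x >= 8
stmt 4: z := 1 * x  -- replace 0 occurrence(s) of z with (1 * x)
  => x >= 8
stmt 3: x := 4 - z  -- replace 1 occurrence(s) of x with (4 - z)
  => ( 4 - z ) >= 8
stmt 2: y := x * z  -- replace 0 occurrence(s) of y with (x * z)
  => ( 4 - z ) >= 8
stmt 1: z := y + x  -- replace 1 occurrence(s) of z with (y + x)
  => ( 4 - ( y + x ) ) >= 8

Answer: ( 4 - ( y + x ) ) >= 8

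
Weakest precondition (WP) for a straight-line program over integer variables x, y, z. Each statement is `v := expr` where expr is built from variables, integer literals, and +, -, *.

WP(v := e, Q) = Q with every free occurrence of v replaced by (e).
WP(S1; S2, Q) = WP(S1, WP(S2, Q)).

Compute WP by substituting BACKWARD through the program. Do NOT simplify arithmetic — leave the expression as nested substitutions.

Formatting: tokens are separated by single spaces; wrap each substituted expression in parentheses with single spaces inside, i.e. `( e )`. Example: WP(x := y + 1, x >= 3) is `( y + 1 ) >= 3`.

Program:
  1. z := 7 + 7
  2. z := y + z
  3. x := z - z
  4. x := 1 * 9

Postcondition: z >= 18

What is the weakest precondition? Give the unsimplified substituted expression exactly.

Answer: ( y + ( 7 + 7 ) ) >= 18

Derivation:
post: z >= 18
stmt 4: x := 1 * 9  -- replace 0 occurrence(s) of x with (1 * 9)
  => z >= 18
stmt 3: x := z - z  -- replace 0 occurrence(s) of x with (z - z)
  => z >= 18
stmt 2: z := y + z  -- replace 1 occurrence(s) of z with (y + z)
  => ( y + z ) >= 18
stmt 1: z := 7 + 7  -- replace 1 occurrence(s) of z with (7 + 7)
  => ( y + ( 7 + 7 ) ) >= 18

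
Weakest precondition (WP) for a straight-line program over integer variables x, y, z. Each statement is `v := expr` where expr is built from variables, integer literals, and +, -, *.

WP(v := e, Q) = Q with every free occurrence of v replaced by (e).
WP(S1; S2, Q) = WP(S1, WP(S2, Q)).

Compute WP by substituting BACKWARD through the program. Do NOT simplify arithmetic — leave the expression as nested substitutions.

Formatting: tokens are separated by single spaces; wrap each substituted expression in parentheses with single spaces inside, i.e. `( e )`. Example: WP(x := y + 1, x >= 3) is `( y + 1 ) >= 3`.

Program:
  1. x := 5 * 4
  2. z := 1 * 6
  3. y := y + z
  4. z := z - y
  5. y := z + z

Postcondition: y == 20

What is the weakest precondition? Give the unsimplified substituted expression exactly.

Answer: ( ( ( 1 * 6 ) - ( y + ( 1 * 6 ) ) ) + ( ( 1 * 6 ) - ( y + ( 1 * 6 ) ) ) ) == 20

Derivation:
post: y == 20
stmt 5: y := z + z  -- replace 1 occurrence(s) of y with (z + z)
  => ( z + z ) == 20
stmt 4: z := z - y  -- replace 2 occurrence(s) of z with (z - y)
  => ( ( z - y ) + ( z - y ) ) == 20
stmt 3: y := y + z  -- replace 2 occurrence(s) of y with (y + z)
  => ( ( z - ( y + z ) ) + ( z - ( y + z ) ) ) == 20
stmt 2: z := 1 * 6  -- replace 4 occurrence(s) of z with (1 * 6)
  => ( ( ( 1 * 6 ) - ( y + ( 1 * 6 ) ) ) + ( ( 1 * 6 ) - ( y + ( 1 * 6 ) ) ) ) == 20
stmt 1: x := 5 * 4  -- replace 0 occurrence(s) of x with (5 * 4)
  => ( ( ( 1 * 6 ) - ( y + ( 1 * 6 ) ) ) + ( ( 1 * 6 ) - ( y + ( 1 * 6 ) ) ) ) == 20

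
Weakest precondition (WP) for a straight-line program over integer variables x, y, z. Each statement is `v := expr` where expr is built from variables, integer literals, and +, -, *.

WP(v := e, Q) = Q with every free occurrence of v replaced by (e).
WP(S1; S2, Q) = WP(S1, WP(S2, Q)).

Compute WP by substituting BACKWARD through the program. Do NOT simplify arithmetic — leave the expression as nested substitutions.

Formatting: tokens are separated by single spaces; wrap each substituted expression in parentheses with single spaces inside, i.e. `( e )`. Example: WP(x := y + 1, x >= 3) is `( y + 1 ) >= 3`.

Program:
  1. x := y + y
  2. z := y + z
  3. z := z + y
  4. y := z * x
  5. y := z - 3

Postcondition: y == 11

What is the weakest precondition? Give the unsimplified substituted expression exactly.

post: y == 11
stmt 5: y := z - 3  -- replace 1 occurrence(s) of y with (z - 3)
  => ( z - 3 ) == 11
stmt 4: y := z * x  -- replace 0 occurrence(s) of y with (z * x)
  => ( z - 3 ) == 11
stmt 3: z := z + y  -- replace 1 occurrence(s) of z with (z + y)
  => ( ( z + y ) - 3 ) == 11
stmt 2: z := y + z  -- replace 1 occurrence(s) of z with (y + z)
  => ( ( ( y + z ) + y ) - 3 ) == 11
stmt 1: x := y + y  -- replace 0 occurrence(s) of x with (y + y)
  => ( ( ( y + z ) + y ) - 3 ) == 11

Answer: ( ( ( y + z ) + y ) - 3 ) == 11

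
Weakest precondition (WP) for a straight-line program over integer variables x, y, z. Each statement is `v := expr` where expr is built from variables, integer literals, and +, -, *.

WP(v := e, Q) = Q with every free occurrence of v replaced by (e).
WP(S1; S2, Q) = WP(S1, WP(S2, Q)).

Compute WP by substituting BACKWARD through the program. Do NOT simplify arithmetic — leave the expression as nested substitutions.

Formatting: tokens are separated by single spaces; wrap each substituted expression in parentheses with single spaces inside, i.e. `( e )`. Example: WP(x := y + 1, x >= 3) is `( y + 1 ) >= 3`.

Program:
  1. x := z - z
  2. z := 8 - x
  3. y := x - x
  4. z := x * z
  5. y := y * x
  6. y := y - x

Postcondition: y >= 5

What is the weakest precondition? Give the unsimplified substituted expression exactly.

Answer: ( ( ( ( z - z ) - ( z - z ) ) * ( z - z ) ) - ( z - z ) ) >= 5

Derivation:
post: y >= 5
stmt 6: y := y - x  -- replace 1 occurrence(s) of y with (y - x)
  => ( y - x ) >= 5
stmt 5: y := y * x  -- replace 1 occurrence(s) of y with (y * x)
  => ( ( y * x ) - x ) >= 5
stmt 4: z := x * z  -- replace 0 occurrence(s) of z with (x * z)
  => ( ( y * x ) - x ) >= 5
stmt 3: y := x - x  -- replace 1 occurrence(s) of y with (x - x)
  => ( ( ( x - x ) * x ) - x ) >= 5
stmt 2: z := 8 - x  -- replace 0 occurrence(s) of z with (8 - x)
  => ( ( ( x - x ) * x ) - x ) >= 5
stmt 1: x := z - z  -- replace 4 occurrence(s) of x with (z - z)
  => ( ( ( ( z - z ) - ( z - z ) ) * ( z - z ) ) - ( z - z ) ) >= 5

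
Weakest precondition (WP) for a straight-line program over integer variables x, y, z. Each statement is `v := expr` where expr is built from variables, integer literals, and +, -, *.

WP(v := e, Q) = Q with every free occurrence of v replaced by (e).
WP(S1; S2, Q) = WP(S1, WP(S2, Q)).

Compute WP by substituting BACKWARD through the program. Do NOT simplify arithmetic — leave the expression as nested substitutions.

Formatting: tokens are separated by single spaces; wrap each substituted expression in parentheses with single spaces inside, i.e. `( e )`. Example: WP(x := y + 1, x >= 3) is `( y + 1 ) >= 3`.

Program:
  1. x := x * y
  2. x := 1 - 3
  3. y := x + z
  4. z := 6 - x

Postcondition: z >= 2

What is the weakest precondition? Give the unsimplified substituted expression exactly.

post: z >= 2
stmt 4: z := 6 - x  -- replace 1 occurrence(s) of z with (6 - x)
  => ( 6 - x ) >= 2
stmt 3: y := x + z  -- replace 0 occurrence(s) of y with (x + z)
  => ( 6 - x ) >= 2
stmt 2: x := 1 - 3  -- replace 1 occurrence(s) of x with (1 - 3)
  => ( 6 - ( 1 - 3 ) ) >= 2
stmt 1: x := x * y  -- replace 0 occurrence(s) of x with (x * y)
  => ( 6 - ( 1 - 3 ) ) >= 2

Answer: ( 6 - ( 1 - 3 ) ) >= 2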